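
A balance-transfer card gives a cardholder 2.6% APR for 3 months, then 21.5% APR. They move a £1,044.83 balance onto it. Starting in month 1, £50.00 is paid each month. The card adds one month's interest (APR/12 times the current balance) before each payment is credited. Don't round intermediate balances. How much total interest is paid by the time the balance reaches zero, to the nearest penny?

£203.39

Promo months 1–3 at r₀ = 2.6%/12 = 0.00216667; months 4+ at r₁ = 21.5%/12 = 0.0179167.
After month 3: iterate B ← B·(1+r₀) − £50.00 for 3 months → £901.31.
Then at r₁ with £50.00/mo: n₂ = −ln(1 − r₁·B/P)/ln(1+r₁) ≈ 21.96 → 22 more payments.
Total paid = 24·£50.00 + £48.22 = £1,248.22; interest = £1,248.22 − £1,044.83 = £203.39.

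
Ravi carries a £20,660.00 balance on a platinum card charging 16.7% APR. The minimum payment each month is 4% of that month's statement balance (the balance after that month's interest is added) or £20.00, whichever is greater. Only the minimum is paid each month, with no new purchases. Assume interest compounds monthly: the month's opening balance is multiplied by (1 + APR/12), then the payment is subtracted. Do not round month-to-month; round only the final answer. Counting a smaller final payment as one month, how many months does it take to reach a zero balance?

169 months

Monthly rate r = 16.7%/12 = 1.39167% = 0.0139167.
While 4% of the post-interest balance exceeds £20.00, each month B ← (B·(1+r))·(1 − 0.04), i.e. B shrinks by the factor (1+r)·0.96 = 0.97336.
This holds for months 1–139. Entering month 140 the balance is £484.34; 4% of the post-interest balance is now below £20.00, so the flat £20.00 minimum applies from here.
From month 140 a fixed £20.00 at rate r clears £484.34 in 30 more payments. Total: 139 + 30 = 169 months.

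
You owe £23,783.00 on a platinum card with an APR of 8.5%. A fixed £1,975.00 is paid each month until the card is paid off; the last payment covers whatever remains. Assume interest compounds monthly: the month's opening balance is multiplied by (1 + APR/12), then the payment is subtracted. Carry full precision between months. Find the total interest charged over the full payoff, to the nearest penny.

£1,165.52

Monthly rate r = 8.5%/12 = 0.708333% = 0.00708333.
Payoff takes n = ⌈−ln(1 − rB₀/P)/ln(1+r)⌉ = ⌈12.631⌉ = 13 payments; the last is £1,248.52.
Total paid = 12·£1,975.00 + £1,248.52 = £24,948.52.
Total interest = total paid − principal = £24,948.52 − £23,783.00 = £1,165.52.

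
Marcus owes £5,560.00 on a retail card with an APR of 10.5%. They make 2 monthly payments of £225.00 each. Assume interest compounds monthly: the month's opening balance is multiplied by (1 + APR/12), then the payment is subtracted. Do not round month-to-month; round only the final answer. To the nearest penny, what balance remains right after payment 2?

£5,205.76

Monthly rate r = 10.5%/12 = 0.875% = 0.00875.
Each month: B ← B·(1+r) − £225.00.
Month 1: interest £48.65; balance after payment £5,383.65.
Month 2: interest £47.11; balance after payment £5,205.76.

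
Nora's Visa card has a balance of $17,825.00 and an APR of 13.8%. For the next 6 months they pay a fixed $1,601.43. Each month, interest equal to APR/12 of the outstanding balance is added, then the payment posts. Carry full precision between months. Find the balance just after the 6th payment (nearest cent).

$9,201.73

Monthly rate r = 13.8%/12 = 1.15% = 0.0115.
Each month: B ← B·(1+r) − $1,601.43.
Month 1: interest $204.99; balance after payment $16,428.56.
Month 2: interest $188.93; balance after payment $15,016.06.
Month 3: interest $172.68; balance after payment $13,587.31.
Month 4: interest $156.25; balance after payment $12,142.13.
Month 5: interest $139.63; balance after payment $10,680.34.
Month 6: interest $122.82; balance after payment $9,201.73.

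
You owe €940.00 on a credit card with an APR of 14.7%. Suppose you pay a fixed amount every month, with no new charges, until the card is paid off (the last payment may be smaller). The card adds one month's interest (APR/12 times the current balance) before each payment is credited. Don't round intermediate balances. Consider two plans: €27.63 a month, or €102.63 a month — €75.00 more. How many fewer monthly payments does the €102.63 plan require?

35 fewer payments

Monthly rate r = 14.7%/12 = 1.225% = 0.01225.
At €27.63/mo: n = ⌈−ln(1 − rB₀/P)/ln(1+r)⌉ = 45 payments (last €7.81); total interest = total paid − €940.00 = €283.53.
At €102.63/mo: 10 payments (last €79.58); total interest €63.25.
Payments saved = 45 − 10 = 35.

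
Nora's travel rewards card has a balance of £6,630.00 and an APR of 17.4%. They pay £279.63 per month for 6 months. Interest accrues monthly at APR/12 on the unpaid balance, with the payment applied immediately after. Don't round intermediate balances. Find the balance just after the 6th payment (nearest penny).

Monthly rate r = 17.4%/12 = 1.45% = 0.0145.
Each month: B ← B·(1+r) − £279.63.
Month 1: interest £96.13; balance after payment £6,446.51.
Month 2: interest £93.47; balance after payment £6,260.35.
Month 3: interest £90.78; balance after payment £6,071.49.
Month 4: interest £88.04; balance after payment £5,879.90.
Month 5: interest £85.26; balance after payment £5,685.53.
Month 6: interest £82.44; balance after payment £5,488.34.

£5,488.34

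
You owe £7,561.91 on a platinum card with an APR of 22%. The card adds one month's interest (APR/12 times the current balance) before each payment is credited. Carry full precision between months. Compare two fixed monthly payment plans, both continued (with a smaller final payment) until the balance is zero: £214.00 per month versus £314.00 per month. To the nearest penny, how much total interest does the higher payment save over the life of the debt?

£2,225.47

Monthly rate r = 22%/12 = 1.83333% = 0.0183333.
At £214.00/mo: n = ⌈−ln(1 − rB₀/P)/ln(1+r)⌉ = 58 payments (last £95.86); total interest = total paid − £7,561.91 = £4,731.95.
At £314.00/mo: 33 payments (last £20.39); total interest £2,506.48.
Interest saved = £4,731.95 − £2,506.48 = £2,225.47.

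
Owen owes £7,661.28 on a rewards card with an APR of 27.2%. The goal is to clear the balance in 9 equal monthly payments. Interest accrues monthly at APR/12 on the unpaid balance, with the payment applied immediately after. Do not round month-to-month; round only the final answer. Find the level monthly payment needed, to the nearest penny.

£950.61

Monthly rate r = 27.2%/12 = 2.26667% = 0.0226667.
Level-payment amortization: P = B₀·r / (1 − (1+r)^(−n)) = 7661.28·0.0226667 / (1 − 1.02267^(−9)).
Denominator 1 − (1+r)^(−9) = 0.182678177.
P = 173.656 / 0.182678177 ≈ 950.61.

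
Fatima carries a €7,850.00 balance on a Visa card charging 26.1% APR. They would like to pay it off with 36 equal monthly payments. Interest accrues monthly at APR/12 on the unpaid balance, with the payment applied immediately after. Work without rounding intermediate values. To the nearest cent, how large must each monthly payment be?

Monthly rate r = 26.1%/12 = 2.175% = 0.02175.
Level-payment amortization: P = B₀·r / (1 − (1+r)^(−n)) = 7850.00·0.02175 / (1 − 1.02175^(−36)).
Denominator 1 − (1+r)^(−36) = 0.539114834.
P = 170.738 / 0.539114834 ≈ 316.70.

€316.70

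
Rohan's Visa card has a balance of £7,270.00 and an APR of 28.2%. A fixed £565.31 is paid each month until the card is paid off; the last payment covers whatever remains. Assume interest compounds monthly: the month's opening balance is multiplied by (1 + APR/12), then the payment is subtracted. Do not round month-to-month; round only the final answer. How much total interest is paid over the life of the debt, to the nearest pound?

£1,489

Monthly rate r = 28.2%/12 = 2.35% = 0.0235.
Payoff takes n = ⌈−ln(1 − rB₀/P)/ln(1+r)⌉ = ⌈15.492⌉ = 16 payments; the last is £279.62.
Total paid = 15·£565.31 + £279.62 = £8,759.27.
Total interest = total paid − principal = £8,759.27 − £7,270.00 = £1,489.27.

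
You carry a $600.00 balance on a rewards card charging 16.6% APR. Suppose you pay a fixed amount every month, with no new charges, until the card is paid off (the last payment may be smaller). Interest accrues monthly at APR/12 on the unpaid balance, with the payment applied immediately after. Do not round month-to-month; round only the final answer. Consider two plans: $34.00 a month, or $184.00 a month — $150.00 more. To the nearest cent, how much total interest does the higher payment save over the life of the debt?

$74.19

Monthly rate r = 16.6%/12 = 1.38333% = 0.0138333.
At $34.00/mo: n = ⌈−ln(1 − rB₀/P)/ln(1+r)⌉ = 21 payments (last $12.67); total interest = total paid − $600.00 = $92.67.
At $184.00/mo: 4 payments (last $66.48); total interest $18.48.
Interest saved = $92.67 − $18.48 = $74.19.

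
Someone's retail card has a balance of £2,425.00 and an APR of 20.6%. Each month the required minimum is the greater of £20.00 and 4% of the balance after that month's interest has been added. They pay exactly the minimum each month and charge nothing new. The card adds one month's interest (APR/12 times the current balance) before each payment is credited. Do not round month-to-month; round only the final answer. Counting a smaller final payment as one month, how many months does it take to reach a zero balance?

100 months

Monthly rate r = 20.6%/12 = 1.71667% = 0.0171667.
While 4% of the post-interest balance exceeds £20.00, each month B ← (B·(1+r))·(1 − 0.04), i.e. B shrinks by the factor (1+r)·0.96 = 0.97648.
This holds for months 1–68. Entering month 69 the balance is £480.64; 4% of the post-interest balance is now below £20.00, so the flat £20.00 minimum applies from here.
From month 69 a fixed £20.00 at rate r clears £480.64 in 32 more payments. Total: 68 + 32 = 100 months.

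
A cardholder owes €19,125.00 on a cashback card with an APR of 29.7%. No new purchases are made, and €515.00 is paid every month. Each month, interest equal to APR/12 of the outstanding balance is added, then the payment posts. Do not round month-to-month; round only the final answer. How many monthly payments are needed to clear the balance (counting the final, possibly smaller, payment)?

Monthly rate r = 29.7%/12 = 2.475% = 0.02475.
Recurrence: B ← B·(1+r) − €515.00.
Month 1: interest €473.34; balance after payment €19,083.34.
Month 2: interest €472.31; balance after payment €19,040.66.
Closed form: n = −ln(1 − rB₀/P)/ln(1+r) = −ln(0.080886)/ln(1.02475) ≈ 102.857, so the balance reaches zero during payment 103.

103 payments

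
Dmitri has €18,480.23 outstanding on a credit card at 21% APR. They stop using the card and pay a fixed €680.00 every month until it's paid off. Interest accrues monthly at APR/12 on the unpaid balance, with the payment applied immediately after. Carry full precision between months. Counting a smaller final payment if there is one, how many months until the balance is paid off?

Monthly rate r = 21%/12 = 1.75% = 0.0175.
Recurrence: B ← B·(1+r) − €680.00.
Month 1: interest €323.40; balance after payment €18,123.63.
Month 2: interest €317.16; balance after payment €17,760.80.
Closed form: n = −ln(1 − rB₀/P)/ln(1+r) = −ln(0.52441)/ln(1.0175) ≈ 37.207, so the balance reaches zero during payment 38.

38 payments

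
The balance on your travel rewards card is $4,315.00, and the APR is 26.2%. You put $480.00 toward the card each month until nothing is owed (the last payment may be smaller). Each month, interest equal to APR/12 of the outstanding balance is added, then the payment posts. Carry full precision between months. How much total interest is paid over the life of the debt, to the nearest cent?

$541.34

Monthly rate r = 26.2%/12 = 2.18333% = 0.0218333.
Payoff takes n = ⌈−ln(1 − rB₀/P)/ln(1+r)⌉ = ⌈10.116⌉ = 11 payments; the last is $56.34.
Total paid = 10·$480.00 + $56.34 = $4,856.34.
Total interest = total paid − principal = $4,856.34 − $4,315.00 = $541.34.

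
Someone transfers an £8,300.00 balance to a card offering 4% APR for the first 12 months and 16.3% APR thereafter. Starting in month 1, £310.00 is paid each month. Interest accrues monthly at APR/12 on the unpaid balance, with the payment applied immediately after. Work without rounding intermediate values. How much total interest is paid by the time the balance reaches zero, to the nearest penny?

£908.75

Promo months 1–12 at r₀ = 4%/12 = 0.00333333; months 13+ at r₁ = 16.3%/12 = 0.0135833.
After month 12: iterate B ← B·(1+r₀) − £310.00 for 12 months → £4,849.19.
Then at r₁ with £310.00/mo: n₂ = −ln(1 − r₁·B/P)/ln(1+r₁) ≈ 17.70 → 18 more payments.
Total paid = 29·£310.00 + £218.75 = £9,208.75; interest = £9,208.75 − £8,300.00 = £908.75.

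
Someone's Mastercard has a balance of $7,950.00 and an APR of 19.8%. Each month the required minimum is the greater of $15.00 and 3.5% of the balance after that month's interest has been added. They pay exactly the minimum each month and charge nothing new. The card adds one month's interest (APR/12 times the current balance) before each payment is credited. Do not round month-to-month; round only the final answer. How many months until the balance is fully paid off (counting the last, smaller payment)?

Monthly rate r = 19.8%/12 = 1.65% = 0.0165.
While 3.5% of the post-interest balance exceeds $15.00, each month B ← (B·(1+r))·(1 − 0.035), i.e. B shrinks by the factor (1+r)·0.965 = 0.98092.
This holds for months 1–153. Entering month 154 the balance is $417.33; 3.5% of the post-interest balance is now below $15.00, so the flat $15.00 minimum applies from here.
From month 154 a fixed $15.00 at rate r clears $417.33 in 38 more payments. Total: 153 + 38 = 191 months.

191 months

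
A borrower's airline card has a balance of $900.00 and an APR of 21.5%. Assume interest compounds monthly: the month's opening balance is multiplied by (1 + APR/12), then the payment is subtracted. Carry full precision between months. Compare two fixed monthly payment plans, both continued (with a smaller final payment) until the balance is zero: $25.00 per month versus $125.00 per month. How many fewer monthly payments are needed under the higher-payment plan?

51 fewer payments

Monthly rate r = 21.5%/12 = 1.79167% = 0.0179167.
At $25.00/mo: n = ⌈−ln(1 − rB₀/P)/ln(1+r)⌉ = 59 payments (last $8.03); total interest = total paid − $900.00 = $558.03.
At $125.00/mo: 8 payments (last $97.38); total interest $72.38.
Payments saved = 59 − 8 = 51.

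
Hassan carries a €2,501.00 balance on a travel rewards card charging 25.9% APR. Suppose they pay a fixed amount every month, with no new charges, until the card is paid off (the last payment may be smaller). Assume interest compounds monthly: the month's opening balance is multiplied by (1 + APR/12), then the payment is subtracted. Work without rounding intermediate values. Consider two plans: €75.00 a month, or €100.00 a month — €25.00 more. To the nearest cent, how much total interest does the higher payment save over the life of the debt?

Monthly rate r = 25.9%/12 = 2.15833% = 0.0215833.
At €75.00/mo: n = ⌈−ln(1 − rB₀/P)/ln(1+r)⌉ = 60 payments (last €42.84); total interest = total paid − €2,501.00 = €1,966.84.
At €100.00/mo: 37 payments (last €34.70); total interest €1,133.70.
Interest saved = €1,966.84 − €1,133.70 = €833.14.

€833.14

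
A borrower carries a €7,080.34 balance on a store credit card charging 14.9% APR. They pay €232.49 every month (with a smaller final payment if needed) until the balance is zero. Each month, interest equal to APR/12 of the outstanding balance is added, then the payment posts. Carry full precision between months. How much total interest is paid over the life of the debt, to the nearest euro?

Monthly rate r = 14.9%/12 = 1.24167% = 0.0124167.
Payoff takes n = ⌈−ln(1 − rB₀/P)/ln(1+r)⌉ = ⌈38.496⌉ = 39 payments; the last is €115.57.
Total paid = 38·€232.49 + €115.57 = €8,950.19.
Total interest = total paid − principal = €8,950.19 − €7,080.34 = €1,869.85.

€1,870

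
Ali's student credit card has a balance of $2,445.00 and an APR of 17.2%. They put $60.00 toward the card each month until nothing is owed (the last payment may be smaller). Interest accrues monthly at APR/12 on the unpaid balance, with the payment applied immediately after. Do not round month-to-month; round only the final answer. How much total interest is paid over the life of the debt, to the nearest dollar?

$1,254

Monthly rate r = 17.2%/12 = 1.43333% = 0.0143333.
Payoff takes n = ⌈−ln(1 − rB₀/P)/ln(1+r)⌉ = ⌈61.643⌉ = 62 payments; the last is $38.65.
Total paid = 61·$60.00 + $38.65 = $3,698.65.
Total interest = total paid − principal = $3,698.65 − $2,445.00 = $1,253.65.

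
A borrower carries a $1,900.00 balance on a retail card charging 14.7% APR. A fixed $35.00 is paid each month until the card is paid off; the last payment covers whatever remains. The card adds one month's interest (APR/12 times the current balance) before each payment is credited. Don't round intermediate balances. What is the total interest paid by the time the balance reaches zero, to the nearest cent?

$1,243.77

Monthly rate r = 14.7%/12 = 1.225% = 0.01225.
Payoff takes n = ⌈−ln(1 − rB₀/P)/ln(1+r)⌉ = ⌈89.821⌉ = 90 payments; the last is $28.77.
Total paid = 89·$35.00 + $28.77 = $3,143.77.
Total interest = total paid − principal = $3,143.77 − $1,900.00 = $1,243.77.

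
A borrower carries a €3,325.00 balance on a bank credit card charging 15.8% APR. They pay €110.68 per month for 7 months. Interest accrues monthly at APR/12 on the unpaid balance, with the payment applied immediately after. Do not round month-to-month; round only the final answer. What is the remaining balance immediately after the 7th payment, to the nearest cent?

Monthly rate r = 15.8%/12 = 1.31667% = 0.0131667.
Each month: B ← B·(1+r) − €110.68.
Month 1: interest €43.78; balance after payment €3,258.10.
Month 2: interest €42.90; balance after payment €3,190.32.
Month 3: interest €42.01; balance after payment €3,121.64.
Month 4: interest €41.10; balance after payment €3,052.06.
Month 5: interest €40.19; balance after payment €2,981.57.
Month 6: interest €39.26; balance after payment €2,910.15.
Month 7: interest €38.32; balance after payment €2,837.78.

€2,837.78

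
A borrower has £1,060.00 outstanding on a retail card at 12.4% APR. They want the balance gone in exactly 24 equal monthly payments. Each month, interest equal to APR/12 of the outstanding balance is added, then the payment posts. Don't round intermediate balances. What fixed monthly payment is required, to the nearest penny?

£50.10

Monthly rate r = 12.4%/12 = 1.03333% = 0.0103333.
Level-payment amortization: P = B₀·r / (1 − (1+r)^(−n)) = 1060.00·0.0103333 / (1 − 1.01033^(−24)).
Denominator 1 − (1+r)^(−24) = 0.218646359.
P = 10.9533 / 0.218646359 ≈ 50.10.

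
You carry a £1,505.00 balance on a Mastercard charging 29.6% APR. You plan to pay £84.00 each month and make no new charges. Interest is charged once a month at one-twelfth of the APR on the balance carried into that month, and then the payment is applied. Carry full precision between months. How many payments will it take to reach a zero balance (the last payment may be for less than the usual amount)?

Monthly rate r = 29.6%/12 = 2.46667% = 0.0246667.
Recurrence: B ← B·(1+r) − £84.00.
Month 1: interest £37.12; balance after payment £1,458.12.
Month 2: interest £35.97; balance after payment £1,410.09.
Closed form: n = −ln(1 − rB₀/P)/ln(1+r) = −ln(0.55806)/ln(1.02467) ≈ 23.938, so the balance reaches zero during payment 24.

24 payments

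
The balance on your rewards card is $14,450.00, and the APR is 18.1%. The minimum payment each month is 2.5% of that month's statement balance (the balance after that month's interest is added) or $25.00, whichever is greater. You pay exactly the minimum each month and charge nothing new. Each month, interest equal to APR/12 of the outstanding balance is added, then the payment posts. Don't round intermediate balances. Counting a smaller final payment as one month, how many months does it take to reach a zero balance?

320 months

Monthly rate r = 18.1%/12 = 1.50833% = 0.0150833.
While 2.5% of the post-interest balance exceeds $25.00, each month B ← (B·(1+r))·(1 − 0.025), i.e. B shrinks by the factor (1+r)·0.975 = 0.98971.
This holds for months 1–260. Entering month 261 the balance is $980.64; 2.5% of the post-interest balance is now below $25.00, so the flat $25.00 minimum applies from here.
From month 261 a fixed $25.00 at rate r clears $980.64 in 60 more payments. Total: 260 + 60 = 320 months.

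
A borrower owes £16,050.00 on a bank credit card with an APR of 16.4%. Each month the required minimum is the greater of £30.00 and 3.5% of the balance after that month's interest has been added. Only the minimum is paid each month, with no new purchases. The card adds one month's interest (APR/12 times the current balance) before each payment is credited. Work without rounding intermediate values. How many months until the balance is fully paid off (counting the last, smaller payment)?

Monthly rate r = 16.4%/12 = 1.36667% = 0.0136667.
While 3.5% of the post-interest balance exceeds £30.00, each month B ← (B·(1+r))·(1 − 0.035), i.e. B shrinks by the factor (1+r)·0.965 = 0.97819.
This holds for months 1–134. Entering month 135 the balance is £835.77; 3.5% of the post-interest balance is now below £30.00, so the flat £30.00 minimum applies from here.
From month 135 a fixed £30.00 at rate r clears £835.77 in 36 more payments. Total: 134 + 36 = 170 months.

170 months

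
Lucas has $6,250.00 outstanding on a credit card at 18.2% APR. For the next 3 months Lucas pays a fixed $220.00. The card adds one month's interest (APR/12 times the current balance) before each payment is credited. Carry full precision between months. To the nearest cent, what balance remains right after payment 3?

$5,868.65

Monthly rate r = 18.2%/12 = 1.51667% = 0.0151667.
Each month: B ← B·(1+r) − $220.00.
Month 1: interest $94.79; balance after payment $6,124.79.
Month 2: interest $92.89; balance after payment $5,997.68.
Month 3: interest $90.96; balance after payment $5,868.65.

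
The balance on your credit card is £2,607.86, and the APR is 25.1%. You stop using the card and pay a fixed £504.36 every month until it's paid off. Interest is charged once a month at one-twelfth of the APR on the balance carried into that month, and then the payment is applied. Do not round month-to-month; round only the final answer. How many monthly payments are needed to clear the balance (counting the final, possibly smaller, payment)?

6 months

Monthly rate r = 25.1%/12 = 2.09167% = 0.0209167.
Recurrence: B ← B·(1+r) − £504.36.
Month 1: interest £54.55; balance after payment £2,158.05.
Month 2: interest £45.14; balance after payment £1,698.83.
Month 3: interest £35.53; balance after payment £1,230.00.
Month 4: interest £25.73; balance after payment £751.37.
Month 5: interest £15.72; balance after payment £262.72.
Month 6: interest £5.50; balance after payment £0.00.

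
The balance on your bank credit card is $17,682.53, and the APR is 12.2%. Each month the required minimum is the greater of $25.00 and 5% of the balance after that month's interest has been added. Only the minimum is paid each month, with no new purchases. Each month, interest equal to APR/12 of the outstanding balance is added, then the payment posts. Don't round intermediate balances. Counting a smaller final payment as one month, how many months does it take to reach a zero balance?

Monthly rate r = 12.2%/12 = 1.01667% = 0.0101667.
While 5% of the post-interest balance exceeds $25.00, each month B ← (B·(1+r))·(1 − 0.05), i.e. B shrinks by the factor (1+r)·0.95 = 0.95966.
This holds for months 1–87. Entering month 88 the balance is $491.69; 5% of the post-interest balance is now below $25.00, so the flat $25.00 minimum applies from here.
From month 88 a fixed $25.00 at rate r clears $491.69 in 23 more payments. Total: 87 + 23 = 110 months.

110 months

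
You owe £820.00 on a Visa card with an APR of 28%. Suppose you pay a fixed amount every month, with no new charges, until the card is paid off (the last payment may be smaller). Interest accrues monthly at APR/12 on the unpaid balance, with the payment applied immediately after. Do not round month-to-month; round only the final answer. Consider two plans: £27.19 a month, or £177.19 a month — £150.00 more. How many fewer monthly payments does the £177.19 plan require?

48 fewer payments

Monthly rate r = 28%/12 = 2.33333% = 0.0233333.
At £27.19/mo: n = ⌈−ln(1 − rB₀/P)/ln(1+r)⌉ = 53 payments (last £20.05); total interest = total paid − £820.00 = £613.93.
At £177.19/mo: 5 payments (last £169.16); total interest £57.92.
Payments saved = 53 − 5 = 48.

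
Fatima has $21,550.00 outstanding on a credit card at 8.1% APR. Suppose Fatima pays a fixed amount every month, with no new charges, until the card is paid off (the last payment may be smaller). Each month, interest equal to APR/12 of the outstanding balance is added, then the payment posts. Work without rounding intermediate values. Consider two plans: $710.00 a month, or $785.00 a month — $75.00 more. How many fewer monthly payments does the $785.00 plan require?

4 fewer payments

Monthly rate r = 8.1%/12 = 0.675% = 0.00675.
At $710.00/mo: n = ⌈−ln(1 − rB₀/P)/ln(1+r)⌉ = 35 payments (last $56.03); total interest = total paid − $21,550.00 = $2,646.03.
At $785.00/mo: 31 payments (last $364.59); total interest $2,364.59.
Payments saved = 35 − 31 = 4.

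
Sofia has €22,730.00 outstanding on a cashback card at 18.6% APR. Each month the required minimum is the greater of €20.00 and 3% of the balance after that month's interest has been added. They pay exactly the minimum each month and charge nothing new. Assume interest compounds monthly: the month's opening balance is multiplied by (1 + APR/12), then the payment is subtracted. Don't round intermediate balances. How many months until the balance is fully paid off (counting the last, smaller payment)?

Monthly rate r = 18.6%/12 = 1.55% = 0.0155.
While 3% of the post-interest balance exceeds €20.00, each month B ← (B·(1+r))·(1 − 0.03), i.e. B shrinks by the factor (1+r)·0.97 = 0.98503.
This holds for months 1–236. Entering month 237 the balance is €647.43; 3% of the post-interest balance is now below €20.00, so the flat €20.00 minimum applies from here.
From month 237 a fixed €20.00 at rate r clears €647.43 in 46 more payments. Total: 236 + 46 = 282 months.

282 months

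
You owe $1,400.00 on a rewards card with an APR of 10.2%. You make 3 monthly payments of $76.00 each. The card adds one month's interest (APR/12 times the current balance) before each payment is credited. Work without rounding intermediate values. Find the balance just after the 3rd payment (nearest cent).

Monthly rate r = 10.2%/12 = 0.85% = 0.0085.
Each month: B ← B·(1+r) − $76.00.
Month 1: interest $11.90; balance after payment $1,335.90.
Month 2: interest $11.36; balance after payment $1,271.26.
Month 3: interest $10.81; balance after payment $1,206.06.

$1,206.06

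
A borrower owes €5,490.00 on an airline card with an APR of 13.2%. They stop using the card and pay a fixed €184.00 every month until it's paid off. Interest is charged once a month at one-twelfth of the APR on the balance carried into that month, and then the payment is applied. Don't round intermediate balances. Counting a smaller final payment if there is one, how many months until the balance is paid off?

37 months

Monthly rate r = 13.2%/12 = 1.1% = 0.011.
Recurrence: B ← B·(1+r) − €184.00.
Month 1: interest €60.39; balance after payment €5,366.39.
Month 2: interest €59.03; balance after payment €5,241.42.
Closed form: n = −ln(1 − rB₀/P)/ln(1+r) = −ln(0.67179)/ln(1.011) ≈ 36.363, so the balance reaches zero during payment 37.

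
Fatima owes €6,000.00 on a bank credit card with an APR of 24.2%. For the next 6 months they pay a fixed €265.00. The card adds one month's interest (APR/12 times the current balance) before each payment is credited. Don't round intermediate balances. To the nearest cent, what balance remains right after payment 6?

€5,091.25

Monthly rate r = 24.2%/12 = 2.01667% = 0.0201667.
Each month: B ← B·(1+r) − €265.00.
Month 1: interest €121.00; balance after payment €5,856.00.
Month 2: interest €118.10; balance after payment €5,709.10.
Month 3: interest €115.13; balance after payment €5,559.23.
Month 4: interest €112.11; balance after payment €5,406.34.
Month 5: interest €109.03; balance after payment €5,250.37.
Month 6: interest €105.88; balance after payment €5,091.25.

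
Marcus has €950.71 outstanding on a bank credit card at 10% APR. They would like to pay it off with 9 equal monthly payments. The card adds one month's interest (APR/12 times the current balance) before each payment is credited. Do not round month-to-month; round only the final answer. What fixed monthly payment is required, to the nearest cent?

€110.08

Monthly rate r = 10%/12 = 0.833333% = 0.00833333.
Level-payment amortization: P = B₀·r / (1 − (1+r)^(−n)) = 950.71·0.00833333 / (1 − 1.00833^(−9)).
Denominator 1 − (1+r)^(−9) = 0.0719681497.
P = 7.92258 / 0.0719681497 ≈ 110.08.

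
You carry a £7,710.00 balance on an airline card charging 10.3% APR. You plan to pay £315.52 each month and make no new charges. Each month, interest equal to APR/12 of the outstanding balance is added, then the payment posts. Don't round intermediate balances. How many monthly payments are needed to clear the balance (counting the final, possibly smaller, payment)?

Monthly rate r = 10.3%/12 = 0.858333% = 0.00858333.
Recurrence: B ← B·(1+r) − £315.52.
Month 1: interest £66.18; balance after payment £7,460.66.
Month 2: interest £64.04; balance after payment £7,209.17.
Closed form: n = −ln(1 − rB₀/P)/ln(1+r) = −ln(0.79026)/ln(1.00858) ≈ 27.542, so the balance reaches zero during payment 28.

28 months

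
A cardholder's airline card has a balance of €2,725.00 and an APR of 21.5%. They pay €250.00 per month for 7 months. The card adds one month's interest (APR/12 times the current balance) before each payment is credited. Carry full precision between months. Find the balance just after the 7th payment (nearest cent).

Monthly rate r = 21.5%/12 = 1.79167% = 0.0179167.
Each month: B ← B·(1+r) − €250.00.
Month 1: interest €48.82; balance after payment €2,523.82.
Month 2: interest €45.22; balance after payment €2,319.04.
Month 3: interest €41.55; balance after payment €2,110.59.
Month 4: interest €37.81; balance after payment €1,898.41.
Month 5: interest €34.01; balance after payment €1,682.42.
Month 6: interest €30.14; balance after payment €1,462.56.
Month 7: interest €26.20; balance after payment €1,238.77.

€1,238.77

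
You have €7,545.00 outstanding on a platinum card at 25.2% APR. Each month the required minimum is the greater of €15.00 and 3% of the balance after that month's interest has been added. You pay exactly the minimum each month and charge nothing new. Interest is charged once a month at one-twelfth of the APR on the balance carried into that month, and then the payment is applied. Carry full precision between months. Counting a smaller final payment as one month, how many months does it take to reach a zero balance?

339 months

Monthly rate r = 25.2%/12 = 2.1% = 0.021.
While 3% of the post-interest balance exceeds €15.00, each month B ← (B·(1+r))·(1 − 0.03), i.e. B shrinks by the factor (1+r)·0.97 = 0.99037.
This holds for months 1–283. Entering month 284 the balance is €487.92; 3% of the post-interest balance is now below €15.00, so the flat €15.00 minimum applies from here.
From month 284 a fixed €15.00 at rate r clears €487.92 in 56 more payments. Total: 283 + 56 = 339 months.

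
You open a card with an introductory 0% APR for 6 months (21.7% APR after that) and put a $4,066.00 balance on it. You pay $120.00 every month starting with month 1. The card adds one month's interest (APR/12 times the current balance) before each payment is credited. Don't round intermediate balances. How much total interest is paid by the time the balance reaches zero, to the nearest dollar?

Promo months 1–6 at r₀ = 0%/12 = 0; months 7+ at r₁ = 21.7%/12 = 0.0180833.
After month 6 (no interest yet): B = $4,066.00 − 6·$120.00 = $3,346.00.
Then at r₁ with $120.00/mo: n₂ = −ln(1 − r₁·B/P)/ln(1+r₁) ≈ 39.15 → 40 more payments.
Total paid = 45·$120.00 + $18.09 = $5,418.09; interest = $5,418.09 − $4,066.00 = $1,352.09.

$1,352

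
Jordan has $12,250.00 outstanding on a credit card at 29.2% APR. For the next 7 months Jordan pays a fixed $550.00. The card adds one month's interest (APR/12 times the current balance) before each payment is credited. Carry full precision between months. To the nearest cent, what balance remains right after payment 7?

$10,352.50

Monthly rate r = 29.2%/12 = 2.43333% = 0.0243333.
Each month: B ← B·(1+r) − $550.00.
Month 1: interest $298.08; balance after payment $11,998.08.
Month 2: interest $291.95; balance after payment $11,740.04.
Month 3: interest $285.67; balance after payment $11,475.71.
Month 4: interest $279.24; balance after payment $11,204.95.
Month 5: interest $272.65; balance after payment $10,927.61.
Month 6: interest $265.91; balance after payment $10,643.51.
Month 7: interest $258.99; balance after payment $10,352.50.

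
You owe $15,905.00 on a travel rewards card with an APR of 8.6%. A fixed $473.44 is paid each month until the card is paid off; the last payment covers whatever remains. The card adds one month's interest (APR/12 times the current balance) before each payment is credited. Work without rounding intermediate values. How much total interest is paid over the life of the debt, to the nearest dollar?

Monthly rate r = 8.6%/12 = 0.716667% = 0.00716667.
Payoff takes n = ⌈−ln(1 − rB₀/P)/ln(1+r)⌉ = ⌈38.571⌉ = 39 payments; the last is $270.67.
Total paid = 38·$473.44 + $270.67 = $18,261.39.
Total interest = total paid − principal = $18,261.39 − $15,905.00 = $2,356.39.

$2,356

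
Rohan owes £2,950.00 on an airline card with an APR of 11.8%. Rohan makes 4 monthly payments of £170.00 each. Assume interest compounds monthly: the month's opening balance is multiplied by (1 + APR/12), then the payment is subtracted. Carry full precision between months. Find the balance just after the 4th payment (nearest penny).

£2,377.66

Monthly rate r = 11.8%/12 = 0.983333% = 0.00983333.
Each month: B ← B·(1+r) − £170.00.
Month 1: interest £29.01; balance after payment £2,809.01.
Month 2: interest £27.62; balance after payment £2,666.63.
Month 3: interest £26.22; balance after payment £2,522.85.
Month 4: interest £24.81; balance after payment £2,377.66.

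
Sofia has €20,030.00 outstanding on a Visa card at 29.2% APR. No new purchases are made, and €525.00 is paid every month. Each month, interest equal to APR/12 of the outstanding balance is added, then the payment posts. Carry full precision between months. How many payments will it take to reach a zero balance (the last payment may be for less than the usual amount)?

110 payments

Monthly rate r = 29.2%/12 = 2.43333% = 0.0243333.
Recurrence: B ← B·(1+r) − €525.00.
Month 1: interest €487.40; balance after payment €19,992.40.
Month 2: interest €486.48; balance after payment €19,953.88.
Closed form: n = −ln(1 − rB₀/P)/ln(1+r) = −ln(0.071625)/ln(1.02433) ≈ 109.654, so the balance reaches zero during payment 110.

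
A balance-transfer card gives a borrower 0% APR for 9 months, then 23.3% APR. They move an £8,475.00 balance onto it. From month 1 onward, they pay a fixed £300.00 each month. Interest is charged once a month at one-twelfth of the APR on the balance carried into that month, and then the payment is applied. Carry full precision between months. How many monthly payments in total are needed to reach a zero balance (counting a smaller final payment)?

34 payments

Promo months 1–9 at r₀ = 0%/12 = 0; months 10+ at r₁ = 23.3%/12 = 0.0194167.
After month 9 (no interest yet): B = £8,475.00 − 9·£300.00 = £5,775.00.
Then at r₁ with £300.00/mo: n₂ = −ln(1 − r₁·B/P)/ln(1+r₁) ≈ 24.34 → 25 more payments.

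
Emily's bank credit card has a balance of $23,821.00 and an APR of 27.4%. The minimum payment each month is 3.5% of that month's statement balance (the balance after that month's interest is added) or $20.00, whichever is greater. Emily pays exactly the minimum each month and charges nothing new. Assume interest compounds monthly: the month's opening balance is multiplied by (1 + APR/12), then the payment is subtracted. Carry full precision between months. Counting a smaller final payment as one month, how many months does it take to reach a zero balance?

Monthly rate r = 27.4%/12 = 2.28333% = 0.0228333.
While 3.5% of the post-interest balance exceeds $20.00, each month B ← (B·(1+r))·(1 − 0.035), i.e. B shrinks by the factor (1+r)·0.965 = 0.98703.
This holds for months 1–288. Entering month 289 the balance is $555.43; 3.5% of the post-interest balance is now below $20.00, so the flat $20.00 minimum applies from here.
From month 289 a fixed $20.00 at rate r clears $555.43 in 45 more payments. Total: 288 + 45 = 333 months.

333 months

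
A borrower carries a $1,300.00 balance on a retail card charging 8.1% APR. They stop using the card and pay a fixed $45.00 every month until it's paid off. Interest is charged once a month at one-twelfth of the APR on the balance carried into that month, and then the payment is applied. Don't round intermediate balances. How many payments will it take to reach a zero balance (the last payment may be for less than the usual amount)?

Monthly rate r = 8.1%/12 = 0.675% = 0.00675.
Recurrence: B ← B·(1+r) − $45.00.
Month 1: interest $8.78; balance after payment $1,263.78.
Month 2: interest $8.53; balance after payment $1,227.31.
Closed form: n = −ln(1 − rB₀/P)/ln(1+r) = −ln(0.805)/ln(1.00675) ≈ 32.244, so the balance reaches zero during payment 33.

33 payments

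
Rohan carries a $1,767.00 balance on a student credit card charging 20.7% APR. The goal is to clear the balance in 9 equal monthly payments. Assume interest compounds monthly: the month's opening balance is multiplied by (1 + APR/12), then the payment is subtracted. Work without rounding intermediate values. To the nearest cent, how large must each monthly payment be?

Monthly rate r = 20.7%/12 = 1.725% = 0.01725.
Level-payment amortization: P = B₀·r / (1 − (1+r)^(−n)) = 1767.00·0.01725 / (1 − 1.01725^(−9)).
Denominator 1 − (1+r)^(−9) = 0.142664685.
P = 30.4807 / 0.142664685 ≈ 213.65.

$213.65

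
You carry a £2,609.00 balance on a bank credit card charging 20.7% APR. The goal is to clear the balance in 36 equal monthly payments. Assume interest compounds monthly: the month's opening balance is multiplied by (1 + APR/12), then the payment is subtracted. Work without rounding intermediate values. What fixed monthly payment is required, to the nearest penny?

Monthly rate r = 20.7%/12 = 1.725% = 0.01725.
Level-payment amortization: P = B₀·r / (1 − (1+r)^(−n)) = 2609.00·0.01725 / (1 − 1.01725^(−36)).
Denominator 1 − (1+r)^(−36) = 0.459739952.
P = 45.0052 / 0.459739952 ≈ 97.89.

£97.89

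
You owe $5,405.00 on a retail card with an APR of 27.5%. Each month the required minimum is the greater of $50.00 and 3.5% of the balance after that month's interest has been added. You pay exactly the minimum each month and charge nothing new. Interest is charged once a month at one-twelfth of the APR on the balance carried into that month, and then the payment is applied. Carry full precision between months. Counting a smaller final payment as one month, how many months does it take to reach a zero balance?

150 months

Monthly rate r = 27.5%/12 = 2.29167% = 0.0229167.
While 3.5% of the post-interest balance exceeds $50.00, each month B ← (B·(1+r))·(1 − 0.035), i.e. B shrinks by the factor (1+r)·0.965 = 0.98711.
This holds for months 1–105. Entering month 106 the balance is $1,384.81; 3.5% of the post-interest balance is now below $50.00, so the flat $50.00 minimum applies from here.
From month 106 a fixed $50.00 at rate r clears $1,384.81 in 45 more payments. Total: 105 + 45 = 150 months.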